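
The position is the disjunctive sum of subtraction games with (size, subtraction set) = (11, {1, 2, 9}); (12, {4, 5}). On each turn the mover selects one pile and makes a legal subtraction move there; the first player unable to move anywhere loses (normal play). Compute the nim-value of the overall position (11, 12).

1

Pile A, S = {1, 2, 9}:
n :  0  1  2  3  4  5  6  7  8  9 10 11
G :  0  1  2  0  1  2  0  1  2  3  0  1
G_A(11) = 1.
Pile B, S = {4, 5}:
G(0) = 0
G(1) = mex{} = 0
G(2) = mex{} = 0
G(3) = mex{} = 0
G(4) = mex{0} = 1
G(5) = mex{0,0} = 1
G(6) = mex{0,0} = 1
G(7) = mex{0,0} = 1
G(8) = mex{1,0} = 2
G(9) = mex{1,1} = 0
G(10) = mex{1,1} = 0
G(11) = mex{1,1} = 0
G(12) = mex{2,1} = 0
G_B(12) = 0.
Combined Grundy value = 1 ⊕ 0 = 1.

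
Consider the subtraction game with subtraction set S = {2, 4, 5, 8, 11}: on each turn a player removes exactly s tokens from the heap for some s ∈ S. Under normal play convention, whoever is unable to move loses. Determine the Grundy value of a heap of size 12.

1

n :  0  1  2  3  4  5  6  7  8  9 10 11 12
G :  0  0  1  1  2  2  3  0  4  1  0  2  1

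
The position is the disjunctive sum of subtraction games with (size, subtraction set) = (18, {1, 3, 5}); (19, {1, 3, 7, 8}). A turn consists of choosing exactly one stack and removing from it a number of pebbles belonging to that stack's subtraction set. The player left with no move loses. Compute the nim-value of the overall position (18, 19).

Stack A, S = {1, 3, 5}:
n :  0  1  2  3  4  5  6  7  8  9 10 11 12 13 14 15 16 17 18
G :  0  1  0  1  0  1  0  1  0  1  0  1  0  1  0  1  0  1  0
G_A(18) = 0.
Stack B, S = {1, 3, 7, 8}:
G(0) = 0
G(1) = mex{0} = 1
G(2) = mex{1} = 0
G(3) = mex{0,0} = 1
G(4) = mex{1,1} = 0
G(5) = mex{0,0} = 1
G(6) = mex{1,1} = 0
G(7) = mex{0,0,0} = 1
G(8) = mex{1,1,1,0} = 2
G(9) = mex{2,0,0,1} = 3
G(10) = mex{3,1,1,0} = 2
G(11) = mex{2,2,0,1} = 3
G(12) = mex{3,3,1,0} = 2
G(13) = mex{2,2,0,1} = 3
G(14) = mex{3,3,1,0} = 2
G(15) = mex{2,2,2,1} = 0
G(16) = mex{0,3,3,2} = 1
G(17) = mex{1,2,2,3} = 0
G(18) = mex{0,0,3,2} = 1
G(19) = mex{1,1,2,3} = 0
G_B(19) = 0.
Combined Grundy value = 0 ⊕ 0 = 0.

0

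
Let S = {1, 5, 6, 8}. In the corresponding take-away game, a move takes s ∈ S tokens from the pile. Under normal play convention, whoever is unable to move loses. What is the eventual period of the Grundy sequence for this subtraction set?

G(0) = 0
G(1) = mex{0} = 1
G(2) = mex{1} = 0
G(3) = mex{0} = 1
G(4) = mex{1} = 0
G(5) = mex{0,0} = 1
G(6) = mex{1,1,0} = 2
G(7) = mex{2,0,1} = 3
G(8) = mex{3,1,0,0} = 2
G(9) = mex{2,0,1,1} = 3
G(10) = mex{3,1,0,0} = 2
G(11) = mex{2,2,1,1} = 0
G(12) = mex{0,3,2,0} = 1
G(13) = mex{1,2,3,1} = 0
G(14) = mex{0,3,2,2} = 1
G(15) = mex{1,2,3,3} = 0
G(16) = mex{0,0,2,2} = 1
G(17) = mex{1,1,0,3} = 2
G(18) = mex{2,0,1,2} = 3
G(19) = mex{3,1,0,0} = 2
G(20) = mex{2,0,1,1} = 3
G(21) = mex{3,1,0,0} = 2
G(22) = mex{2,2,1,1} = 0
G(23) = mex{0,3,2,0} = 1
G(n+11) = G(n) holds for n = 0,…,7 (a full window of length max(S) = 8), so the sequence is purely periodic with period 11.

11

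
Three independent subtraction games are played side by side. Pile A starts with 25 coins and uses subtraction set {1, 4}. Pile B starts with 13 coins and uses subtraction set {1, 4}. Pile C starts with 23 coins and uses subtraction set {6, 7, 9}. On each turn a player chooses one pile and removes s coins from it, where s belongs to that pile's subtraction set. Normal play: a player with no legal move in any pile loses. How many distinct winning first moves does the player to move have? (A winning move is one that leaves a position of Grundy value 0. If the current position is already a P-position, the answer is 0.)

Pile A, S = {1, 4}:
G(0) = 0
G(1) = mex{0} = 1
G(2) = mex{1} = 0
G(3) = mex{0} = 1
G(4) = mex{1,0} = 2
G(5) = mex{2,1} = 0
G(6) = mex{0,0} = 1
G(7) = mex{1,1} = 0
G(8) = mex{0,2} = 1
G(9) = mex{1,0} = 2
G(10) = mex{2,1} = 0
G(11) = mex{0,0} = 1
G(12) = mex{1,1} = 0
G(13) = mex{0,2} = 1
G(14) = mex{1,0} = 2
G(15) = mex{2,1} = 0
G(16) = mex{0,0} = 1
G(17) = mex{1,1} = 0
G(18) = mex{0,2} = 1
G(19) = mex{1,0} = 2
G(20) = mex{2,1} = 0
G(21) = mex{0,0} = 1
G(22) = mex{1,1} = 0
G(23) = mex{0,2} = 1
G(24) = mex{1,0} = 2
G(25) = mex{2,1} = 0
G_A(25) = 0.
Pile B, S = {1, 4}:
n :  0  1  2  3  4  5  6  7  8  9 10 11 12 13
G :  0  1  0  1  2  0  1  0  1  2  0  1  0  1
G_B(13) = 1.
Pile C, S = {6, 7, 9}:
G(0) = 0
G(1) = mex{} = 0
G(2) = mex{} = 0
G(3) = mex{} = 0
G(4) = mex{} = 0
G(5) = mex{} = 0
G(6) = mex{0} = 1
G(7) = mex{0,0} = 1
G(8) = mex{0,0} = 1
G(9) = mex{0,0,0} = 1
G(10) = mex{0,0,0} = 1
G(11) = mex{0,0,0} = 1
G(12) = mex{1,0,0} = 2
G(13) = mex{1,1,0} = 2
G(14) = mex{1,1,0} = 2
G(15) = mex{1,1,1} = 0
G(16) = mex{1,1,1} = 0
G(17) = mex{1,1,1} = 0
G(18) = mex{2,1,1} = 0
G(19) = mex{2,2,1} = 0
G(20) = mex{2,2,1} = 0
G(21) = mex{0,2,2} = 1
G(22) = mex{0,0,2} = 1
G(23) = mex{0,0,2} = 1
G_C(23) = 1.
Combined Grundy value = 0 ⊕ 1 ⊕ 1 = 0.
A winning move leaves total XOR = 0, i.e. changes one component's Grundy value g to g ⊕ X where X is the current total.
Pile A: target g' = 0⊕0 = 0, but every legal move changes the Grundy value (mex property), so 0 moves.
Pile B: target g' = 1⊕0 = 1, but every legal move changes the Grundy value (mex property), so 0 moves.
Pile C: target g' = 1⊕0 = 1, but every legal move changes the Grundy value (mex property), so 0 moves.

0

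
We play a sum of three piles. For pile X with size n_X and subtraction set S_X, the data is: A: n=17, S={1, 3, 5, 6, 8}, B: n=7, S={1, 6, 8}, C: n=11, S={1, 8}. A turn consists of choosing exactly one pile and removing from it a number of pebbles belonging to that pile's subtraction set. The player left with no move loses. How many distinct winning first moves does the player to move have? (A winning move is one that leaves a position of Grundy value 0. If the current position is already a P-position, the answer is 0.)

Pile A, S = {1, 3, 5, 6, 8}:
G(0) = 0
G(1) = mex{0} = 1
G(2) = mex{1} = 0
G(3) = mex{0,0} = 1
G(4) = mex{1,1} = 0
G(5) = mex{0,0,0} = 1
G(6) = mex{1,1,1,0} = 2
G(7) = mex{2,0,0,1} = 3
G(8) = mex{3,1,1,0,0} = 2
G(9) = mex{2,2,0,1,1} = 3
G(10) = mex{3,3,1,0,0} = 2
G(11) = mex{2,2,2,1,1} = 0
G(12) = mex{0,3,3,2,0} = 1
G(13) = mex{1,2,2,3,1} = 0
G(14) = mex{0,0,3,2,2} = 1
G(15) = mex{1,1,2,3,3} = 0
G(16) = mex{0,0,0,2,2} = 1
G(17) = mex{1,1,1,0,3} = 2
G_A(17) = 2.
Pile B, S = {1, 6, 8}:
G(0) = 0
G(1) = mex{0} = 1
G(2) = mex{1} = 0
G(3) = mex{0} = 1
G(4) = mex{1} = 0
G(5) = mex{0} = 1
G(6) = mex{1,0} = 2
G(7) = mex{2,1} = 0
G_B(7) = 0.
Pile C, S = {1, 8}:
n :  0  1  2  3  4  5  6  7  8  9 10 11
G :  0  1  0  1  0  1  0  1  2  0  1  0
G_C(11) = 0.
Combined Grundy value = 2 ⊕ 0 ⊕ 0 = 2.
A winning move leaves total XOR = 0, i.e. changes one component's Grundy value g to g ⊕ X where X is the current total.
Pile A: need g' = 2⊕2 = 0. Options: 17−1→G=1, 17−3→G=1, 17−5→G=1, 17−6→G=0, 17−8→G=3. Hits: 1.
Pile B: need g' = 0⊕2 = 2. Options: 7−1→G=2, 7−6→G=1. Hits: 1.
Pile C: need g' = 0⊕2 = 2. Options: 11−1→G=1, 11−8→G=1. Hits: 0.

2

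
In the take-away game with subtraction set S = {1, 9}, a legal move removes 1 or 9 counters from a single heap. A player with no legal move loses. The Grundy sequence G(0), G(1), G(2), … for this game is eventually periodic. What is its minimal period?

n :  0  1  2  3  4  5  6  7  8  9 10 11 12 13 14
G :  0  1  0  1  0  1  0  1  0  1  0  1  0  1  0
G(n+2) = G(n) holds for n = 0,…,8 (a full window of length max(S) = 9), so the sequence is purely periodic with period 2.

2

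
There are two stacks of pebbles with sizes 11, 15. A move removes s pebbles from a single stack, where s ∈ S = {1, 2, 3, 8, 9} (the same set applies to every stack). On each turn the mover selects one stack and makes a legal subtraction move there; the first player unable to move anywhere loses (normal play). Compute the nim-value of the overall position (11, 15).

0

All stacks use S = {1, 2, 3, 8, 9}:
G(0) = 0
G(1) = mex{0} = 1
G(2) = mex{1,0} = 2
G(3) = mex{2,1,0} = 3
G(4) = mex{3,2,1} = 0
G(5) = mex{0,3,2} = 1
G(6) = mex{1,0,3} = 2
G(7) = mex{2,1,0} = 3
G(8) = mex{3,2,1,0} = 4
G(9) = mex{4,3,2,1,0} = 5
G(10) = mex{5,4,3,2,1} = 0
G(11) = mex{0,5,4,3,2} = 1
G(12) = mex{1,0,5,0,3} = 2
G(13) = mex{2,1,0,1,0} = 3
G(14) = mex{3,2,1,2,1} = 0
G(15) = mex{0,3,2,3,2} = 1
Stack A: G(11) = 1.
Stack B: G(15) = 1.
Combined Grundy value = 1 ⊕ 1 = 0.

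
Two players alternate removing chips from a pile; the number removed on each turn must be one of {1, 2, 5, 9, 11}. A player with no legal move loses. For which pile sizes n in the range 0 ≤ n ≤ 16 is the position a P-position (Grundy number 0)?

G(0) = 0
G(1) = mex{0} = 1
G(2) = mex{1,0} = 2
G(3) = mex{2,1} = 0
G(4) = mex{0,2} = 1
G(5) = mex{1,0,0} = 2
G(6) = mex{2,1,1} = 0
G(7) = mex{0,2,2} = 1
G(8) = mex{1,0,0} = 2
G(9) = mex{2,1,1,0} = 3
G(10) = mex{3,2,2,1} = 0
G(11) = mex{0,3,0,2,0} = 1
G(12) = mex{1,0,1,0,1} = 2
G(13) = mex{2,1,2,1,2} = 0
G(14) = mex{0,2,3,2,0} = 1
G(15) = mex{1,0,0,0,1} = 2
G(16) = mex{2,1,1,1,2} = 0
P-positions are exactly the n with G(n) = 0.

0, 3, 6, 10, 13, 16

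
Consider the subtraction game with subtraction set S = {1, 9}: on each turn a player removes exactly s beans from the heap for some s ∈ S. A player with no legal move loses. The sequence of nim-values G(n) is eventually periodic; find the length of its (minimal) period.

2

n :  0  1  2  3  4  5  6  7  8  9 10 11 12 13 14
G :  0  1  0  1  0  1  0  1  0  1  0  1  0  1  0
G(n+2) = G(n) holds for n = 0,…,8 (a full window of length max(S) = 9), so the sequence is purely periodic with period 2.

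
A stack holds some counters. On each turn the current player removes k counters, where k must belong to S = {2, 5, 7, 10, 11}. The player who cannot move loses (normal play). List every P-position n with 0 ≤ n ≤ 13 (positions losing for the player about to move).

n :  0  1  2  3  4  5  6  7  8  9 10 11 12 13
G :  0  0  1  1  0  2  1  3  2  2  3  3  4  0
P-positions are exactly the n with G(n) = 0.

0, 1, 4, 13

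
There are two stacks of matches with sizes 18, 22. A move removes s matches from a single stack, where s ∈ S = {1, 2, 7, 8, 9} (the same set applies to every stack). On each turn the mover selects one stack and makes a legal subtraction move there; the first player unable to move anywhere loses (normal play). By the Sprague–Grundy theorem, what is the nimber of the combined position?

All stacks use S = {1, 2, 7, 8, 9}:
n :  0  1  2  3  4  5  6  7  8  9 10 11 12 13 14 15 16 17 18 19 20 21 22
G :  0  1  2  0  1  2  0  1  2  3  4  5  3  4  5  3  0  1  2  0  1  2  0
Stack A: G(18) = 2.
Stack B: G(22) = 0.
Combined Grundy value = 2 ⊕ 0 = 2.

2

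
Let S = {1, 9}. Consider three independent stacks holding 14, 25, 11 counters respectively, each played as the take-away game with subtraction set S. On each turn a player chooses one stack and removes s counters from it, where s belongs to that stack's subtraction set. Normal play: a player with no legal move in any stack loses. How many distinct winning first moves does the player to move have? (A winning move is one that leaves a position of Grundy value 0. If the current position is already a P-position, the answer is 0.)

All stacks use S = {1, 9}:
n :  0  1  2  3  4  5  6  7  8  9 10 11 12 13 14 15 16 17 18 19 20 21 22 23 24 25
G :  0  1  0  1  0  1  0  1  0  1  0  1  0  1  0  1  0  1  0  1  0  1  0  1  0  1
Stack A: G(14) = 0.
Stack B: G(25) = 1.
Stack C: G(11) = 1.
Combined Grundy value = 0 ⊕ 1 ⊕ 1 = 0.
A winning move leaves total XOR = 0, i.e. changes one component's Grundy value g to g ⊕ X where X is the current total.
Stack A: target g' = 0⊕0 = 0, but every legal move changes the Grundy value (mex property), so 0 moves.
Stack B: target g' = 1⊕0 = 1, but every legal move changes the Grundy value (mex property), so 0 moves.
Stack C: target g' = 1⊕0 = 1, but every legal move changes the Grundy value (mex property), so 0 moves.

0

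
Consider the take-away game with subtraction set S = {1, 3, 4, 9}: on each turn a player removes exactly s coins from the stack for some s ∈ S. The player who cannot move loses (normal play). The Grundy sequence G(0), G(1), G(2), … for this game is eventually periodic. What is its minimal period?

n :  0  1  2  3  4  5  6  7  8  9 10 11 12 13 14 15 16 17 18 19 20 21 22 23 24 25
G :  0  1  0  1  2  3  2  0  1  4  3  2  0  1  0  1  2  3  2  0  1  4  3  2  0  1
G(n+12) = G(n) holds for n = 0,…,8 (a full window of length max(S) = 9), so the sequence is purely periodic with period 12.

12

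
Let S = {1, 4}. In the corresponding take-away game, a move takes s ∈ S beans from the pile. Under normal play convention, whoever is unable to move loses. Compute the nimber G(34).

G(0) = 0
G(1) = mex{0} = 1
G(2) = mex{1} = 0
G(3) = mex{0} = 1
G(4) = mex{1,0} = 2
G(5) = mex{2,1} = 0
G(6) = mex{0,0} = 1
G(7) = mex{1,1} = 0
G(8) = mex{0,2} = 1
G(9) = mex{1,0} = 2
G(10) = mex{2,1} = 0
G(11) = mex{0,0} = 1
G(12) = mex{1,1} = 0
G(13) = mex{0,2} = 1
G(14) = mex{1,0} = 2
G(15) = mex{2,1} = 0
G(16) = mex{0,0} = 1
G(17) = mex{1,1} = 0
G(18) = mex{0,2} = 1
G(19) = mex{1,0} = 2
G(20) = mex{2,1} = 0
G(21) = mex{0,0} = 1
G(22) = mex{1,1} = 0
G(23) = mex{0,2} = 1
G(24) = mex{1,0} = 2
G(25) = mex{2,1} = 0
G(26) = mex{0,0} = 1
G(27) = mex{1,1} = 0
G(28) = mex{0,2} = 1
G(29) = mex{1,0} = 2
G(30) = mex{2,1} = 0
G(31) = mex{0,0} = 1
G(32) = mex{1,1} = 0
G(33) = mex{0,2} = 1
G(34) = mex{1,0} = 2

2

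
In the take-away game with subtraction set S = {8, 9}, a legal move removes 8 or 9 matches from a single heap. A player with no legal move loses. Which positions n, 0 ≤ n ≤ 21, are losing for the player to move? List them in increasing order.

0, 1, 2, 3, 4, 5, 6, 7, 17, 18, 19, 20, 21

G(0) = 0
G(1) = mex{} = 0
G(2) = mex{} = 0
G(3) = mex{} = 0
G(4) = mex{} = 0
G(5) = mex{} = 0
G(6) = mex{} = 0
G(7) = mex{} = 0
G(8) = mex{0} = 1
G(9) = mex{0,0} = 1
G(10) = mex{0,0} = 1
G(11) = mex{0,0} = 1
G(12) = mex{0,0} = 1
G(13) = mex{0,0} = 1
G(14) = mex{0,0} = 1
G(15) = mex{0,0} = 1
G(16) = mex{1,0} = 2
G(17) = mex{1,1} = 0
G(18) = mex{1,1} = 0
G(19) = mex{1,1} = 0
G(20) = mex{1,1} = 0
G(21) = mex{1,1} = 0
P-positions are exactly the n with G(n) = 0.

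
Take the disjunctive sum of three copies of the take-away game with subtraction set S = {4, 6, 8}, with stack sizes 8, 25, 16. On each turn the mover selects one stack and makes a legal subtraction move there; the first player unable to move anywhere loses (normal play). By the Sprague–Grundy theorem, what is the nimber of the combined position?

All stacks use S = {4, 6, 8}:
G(0) = 0
G(1) = mex{} = 0
G(2) = mex{} = 0
G(3) = mex{} = 0
G(4) = mex{0} = 1
G(5) = mex{0} = 1
G(6) = mex{0,0} = 1
G(7) = mex{0,0} = 1
G(8) = mex{1,0,0} = 2
G(9) = mex{1,0,0} = 2
G(10) = mex{1,1,0} = 2
G(11) = mex{1,1,0} = 2
G(12) = mex{2,1,1} = 0
G(13) = mex{2,1,1} = 0
G(14) = mex{2,2,1} = 0
G(15) = mex{2,2,1} = 0
G(16) = mex{0,2,2} = 1
G(17) = mex{0,2,2} = 1
G(18) = mex{0,0,2} = 1
G(19) = mex{0,0,2} = 1
G(20) = mex{1,0,0} = 2
G(21) = mex{1,0,0} = 2
G(22) = mex{1,1,0} = 2
G(23) = mex{1,1,0} = 2
G(24) = mex{2,1,1} = 0
G(25) = mex{2,1,1} = 0
Stack A: G(8) = 2.
Stack B: G(25) = 0.
Stack C: G(16) = 1.
Combined Grundy value = 2 ⊕ 0 ⊕ 1 = 3.

3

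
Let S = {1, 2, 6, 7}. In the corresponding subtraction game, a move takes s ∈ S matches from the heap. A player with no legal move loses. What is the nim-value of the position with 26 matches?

G(0) = 0
G(1) = mex{0} = 1
G(2) = mex{1,0} = 2
G(3) = mex{2,1} = 0
G(4) = mex{0,2} = 1
G(5) = mex{1,0} = 2
G(6) = mex{2,1,0} = 3
G(7) = mex{3,2,1,0} = 4
G(8) = mex{4,3,2,1} = 0
G(9) = mex{0,4,0,2} = 1
G(10) = mex{1,0,1,0} = 2
G(11) = mex{2,1,2,1} = 0
G(12) = mex{0,2,3,2} = 1
G(13) = mex{1,0,4,3} = 2
G(14) = mex{2,1,0,4} = 3
G(15) = mex{3,2,1,0} = 4
G(16) = mex{4,3,2,1} = 0
G(17) = mex{0,4,0,2} = 1
G(18) = mex{1,0,1,0} = 2
G(19) = mex{2,1,2,1} = 0
G(20) = mex{0,2,3,2} = 1
G(21) = mex{1,0,4,3} = 2
G(22) = mex{2,1,0,4} = 3
G(23) = mex{3,2,1,0} = 4
G(24) = mex{4,3,2,1} = 0
G(25) = mex{0,4,0,2} = 1
G(26) = mex{1,0,1,0} = 2

2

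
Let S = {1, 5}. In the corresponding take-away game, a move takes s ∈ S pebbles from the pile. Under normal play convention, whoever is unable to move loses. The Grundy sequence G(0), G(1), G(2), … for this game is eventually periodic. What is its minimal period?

n :  0  1  2  3  4  5  6  7  8  9 10 11 12 13 14
G :  0  1  0  1  0  1  0  1  0  1  0  1  0  1  0
G(n+2) = G(n) holds for n = 0,…,4 (a full window of length max(S) = 5), so the sequence is purely periodic with period 2.

2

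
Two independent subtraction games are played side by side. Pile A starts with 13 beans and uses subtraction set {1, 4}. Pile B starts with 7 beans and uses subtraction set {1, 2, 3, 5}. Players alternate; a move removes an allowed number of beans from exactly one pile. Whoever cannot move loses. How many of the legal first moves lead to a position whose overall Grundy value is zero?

Pile A, S = {1, 4}:
G(0) = 0
G(1) = mex{0} = 1
G(2) = mex{1} = 0
G(3) = mex{0} = 1
G(4) = mex{1,0} = 2
G(5) = mex{2,1} = 0
G(6) = mex{0,0} = 1
G(7) = mex{1,1} = 0
G(8) = mex{0,2} = 1
G(9) = mex{1,0} = 2
G(10) = mex{2,1} = 0
G(11) = mex{0,0} = 1
G(12) = mex{1,1} = 0
G(13) = mex{0,2} = 1
G_A(13) = 1.
Pile B, S = {1, 2, 3, 5}:
n : 0 1 2 3 4 5 6 7
G : 0 1 2 3 0 1 2 3
G_B(7) = 3.
Combined Grundy value = 1 ⊕ 3 = 2.
A winning move leaves total XOR = 0, i.e. changes one component's Grundy value g to g ⊕ X where X is the current total.
Pile A: need g' = 1⊕2 = 3. Options: 13−1→G=0, 13−4→G=2. Hits: 0.
Pile B: need g' = 3⊕2 = 1. Options: 7−1→G=2, 7−2→G=1, 7−3→G=0, 7−5→G=2. Hits: 1.

1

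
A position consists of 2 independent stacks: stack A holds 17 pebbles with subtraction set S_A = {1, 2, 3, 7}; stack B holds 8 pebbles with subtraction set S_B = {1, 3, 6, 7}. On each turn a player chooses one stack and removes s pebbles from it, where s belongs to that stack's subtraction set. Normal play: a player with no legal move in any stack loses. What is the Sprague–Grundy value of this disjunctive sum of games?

3

Stack A, S = {1, 2, 3, 7}:
G(0) = 0
G(1) = mex{0} = 1
G(2) = mex{1,0} = 2
G(3) = mex{2,1,0} = 3
G(4) = mex{3,2,1} = 0
G(5) = mex{0,3,2} = 1
G(6) = mex{1,0,3} = 2
G(7) = mex{2,1,0,0} = 3
G(8) = mex{3,2,1,1} = 0
G(9) = mex{0,3,2,2} = 1
G(10) = mex{1,0,3,3} = 2
G(11) = mex{2,1,0,0} = 3
G(12) = mex{3,2,1,1} = 0
G(13) = mex{0,3,2,2} = 1
G(14) = mex{1,0,3,3} = 2
G(15) = mex{2,1,0,0} = 3
G(16) = mex{3,2,1,1} = 0
G(17) = mex{0,3,2,2} = 1
G_A(17) = 1.
Stack B, S = {1, 3, 6, 7}:
n : 0 1 2 3 4 5 6 7 8
G : 0 1 0 1 0 1 2 3 2
G_B(8) = 2.
Combined Grundy value = 1 ⊕ 2 = 3.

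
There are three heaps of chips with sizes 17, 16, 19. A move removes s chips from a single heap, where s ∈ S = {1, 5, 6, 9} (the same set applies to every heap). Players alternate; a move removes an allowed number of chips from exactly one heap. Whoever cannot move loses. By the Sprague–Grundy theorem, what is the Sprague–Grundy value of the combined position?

All heaps use S = {1, 5, 6, 9}:
G(0) = 0
G(1) = mex{0} = 1
G(2) = mex{1} = 0
G(3) = mex{0} = 1
G(4) = mex{1} = 0
G(5) = mex{0,0} = 1
G(6) = mex{1,1,0} = 2
G(7) = mex{2,0,1} = 3
G(8) = mex{3,1,0} = 2
G(9) = mex{2,0,1,0} = 3
G(10) = mex{3,1,0,1} = 2
G(11) = mex{2,2,1,0} = 3
G(12) = mex{3,3,2,1} = 0
G(13) = mex{0,2,3,0} = 1
G(14) = mex{1,3,2,1} = 0
G(15) = mex{0,2,3,2} = 1
G(16) = mex{1,3,2,3} = 0
G(17) = mex{0,0,3,2} = 1
G(18) = mex{1,1,0,3} = 2
G(19) = mex{2,0,1,2} = 3
Heap A: G(17) = 1.
Heap B: G(16) = 0.
Heap C: G(19) = 3.
Combined Grundy value = 1 ⊕ 0 ⊕ 3 = 2.

2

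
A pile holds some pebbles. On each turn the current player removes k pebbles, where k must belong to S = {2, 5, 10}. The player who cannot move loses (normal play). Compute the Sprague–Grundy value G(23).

0

n :  0  1  2  3  4  5  6  7  8  9 10 11 12 13 14 15 16 17 18 19 20 21 22 23
G :  0  0  1  1  0  2  1  0  0  1  1  2  2  3  3  0  0  1  1  0  2  1  0  0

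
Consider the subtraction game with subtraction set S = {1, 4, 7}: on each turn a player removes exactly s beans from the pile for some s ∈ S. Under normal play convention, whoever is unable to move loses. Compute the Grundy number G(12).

2

G(0) = 0
G(1) = mex{0} = 1
G(2) = mex{1} = 0
G(3) = mex{0} = 1
G(4) = mex{1,0} = 2
G(5) = mex{2,1} = 0
G(6) = mex{0,0} = 1
G(7) = mex{1,1,0} = 2
G(8) = mex{2,2,1} = 0
G(9) = mex{0,0,0} = 1
G(10) = mex{1,1,1} = 0
G(11) = mex{0,2,2} = 1
G(12) = mex{1,0,0} = 2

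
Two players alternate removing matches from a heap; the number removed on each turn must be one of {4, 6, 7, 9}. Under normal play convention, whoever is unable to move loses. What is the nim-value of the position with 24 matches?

2

n :  0  1  2  3  4  5  6  7  8  9 10 11 12 13 14 15 16 17 18 19 20 21 22 23 24
G :  0  0  0  0  1  1  1  1  2  2  2  2  3  0  0  0  0  1  1  1  1  2  2  2  2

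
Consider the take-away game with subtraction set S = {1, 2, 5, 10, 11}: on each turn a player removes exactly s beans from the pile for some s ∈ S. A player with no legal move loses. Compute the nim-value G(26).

2

G(0) = 0
G(1) = mex{0} = 1
G(2) = mex{1,0} = 2
G(3) = mex{2,1} = 0
G(4) = mex{0,2} = 1
G(5) = mex{1,0,0} = 2
G(6) = mex{2,1,1} = 0
G(7) = mex{0,2,2} = 1
G(8) = mex{1,0,0} = 2
G(9) = mex{2,1,1} = 0
G(10) = mex{0,2,2,0} = 1
G(11) = mex{1,0,0,1,0} = 2
G(12) = mex{2,1,1,2,1} = 0
G(13) = mex{0,2,2,0,2} = 1
G(14) = mex{1,0,0,1,0} = 2
G(15) = mex{2,1,1,2,1} = 0
G(16) = mex{0,2,2,0,2} = 1
G(17) = mex{1,0,0,1,0} = 2
G(18) = mex{2,1,1,2,1} = 0
G(19) = mex{0,2,2,0,2} = 1
G(20) = mex{1,0,0,1,0} = 2
G(21) = mex{2,1,1,2,1} = 0
G(22) = mex{0,2,2,0,2} = 1
G(23) = mex{1,0,0,1,0} = 2
G(24) = mex{2,1,1,2,1} = 0
G(25) = mex{0,2,2,0,2} = 1
G(26) = mex{1,0,0,1,0} = 2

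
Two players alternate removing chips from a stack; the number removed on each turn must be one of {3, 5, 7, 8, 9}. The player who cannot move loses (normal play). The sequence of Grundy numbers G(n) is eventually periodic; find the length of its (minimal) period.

G(0) = 0
G(1) = mex{} = 0
G(2) = mex{} = 0
G(3) = mex{0} = 1
G(4) = mex{0} = 1
G(5) = mex{0,0} = 1
G(6) = mex{1,0} = 2
G(7) = mex{1,0,0} = 2
G(8) = mex{1,1,0,0} = 2
G(9) = mex{2,1,0,0,0} = 3
G(10) = mex{2,1,1,0,0} = 3
G(11) = mex{2,2,1,1,0} = 3
G(12) = mex{3,2,1,1,1} = 0
G(13) = mex{3,2,2,1,1} = 0
G(14) = mex{3,3,2,2,1} = 0
G(15) = mex{0,3,2,2,2} = 1
G(16) = mex{0,3,3,2,2} = 1
G(17) = mex{0,0,3,3,2} = 1
G(18) = mex{1,0,3,3,3} = 2
G(19) = mex{1,0,0,3,3} = 2
G(20) = mex{1,1,0,0,3} = 2
G(21) = mex{2,1,0,0,0} = 3
G(22) = mex{2,1,1,0,0} = 3
G(23) = mex{2,2,1,1,0} = 3
G(24) = mex{3,2,1,1,1} = 0
G(25) = mex{3,2,2,1,1} = 0
G(n+12) = G(n) holds for n = 0,…,8 (a full window of length max(S) = 9), so the sequence is purely periodic with period 12.

12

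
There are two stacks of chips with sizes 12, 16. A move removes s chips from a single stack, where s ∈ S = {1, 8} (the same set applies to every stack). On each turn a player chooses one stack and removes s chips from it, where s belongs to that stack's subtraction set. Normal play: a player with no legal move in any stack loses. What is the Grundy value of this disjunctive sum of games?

0

All stacks use S = {1, 8}:
G(0) = 0
G(1) = mex{0} = 1
G(2) = mex{1} = 0
G(3) = mex{0} = 1
G(4) = mex{1} = 0
G(5) = mex{0} = 1
G(6) = mex{1} = 0
G(7) = mex{0} = 1
G(8) = mex{1,0} = 2
G(9) = mex{2,1} = 0
G(10) = mex{0,0} = 1
G(11) = mex{1,1} = 0
G(12) = mex{0,0} = 1
G(13) = mex{1,1} = 0
G(14) = mex{0,0} = 1
G(15) = mex{1,1} = 0
G(16) = mex{0,2} = 1
Stack A: G(12) = 1.
Stack B: G(16) = 1.
Combined Grundy value = 1 ⊕ 1 = 0.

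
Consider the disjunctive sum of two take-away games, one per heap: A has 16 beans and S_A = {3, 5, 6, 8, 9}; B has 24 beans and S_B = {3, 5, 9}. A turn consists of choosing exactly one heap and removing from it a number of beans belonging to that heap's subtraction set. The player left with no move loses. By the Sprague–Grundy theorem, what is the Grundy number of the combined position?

1

Heap A, S = {3, 5, 6, 8, 9}:
n :  0  1  2  3  4  5  6  7  8  9 10 11 12 13 14 15 16
G :  0  0  0  1  1  1  2  2  2  3  3  3  0  0  0  1  1
G_A(16) = 1.
Heap B, S = {3, 5, 9}:
n :  0  1  2  3  4  5  6  7  8  9 10 11 12 13 14 15 16 17 18 19 20 21 22 23 24
G :  0  0  0  1  1  1  2  2  0  3  3  1  0  2  0  1  0  1  0  1  0  1  0  1  0
G_B(24) = 0.
Combined Grundy value = 1 ⊕ 0 = 1.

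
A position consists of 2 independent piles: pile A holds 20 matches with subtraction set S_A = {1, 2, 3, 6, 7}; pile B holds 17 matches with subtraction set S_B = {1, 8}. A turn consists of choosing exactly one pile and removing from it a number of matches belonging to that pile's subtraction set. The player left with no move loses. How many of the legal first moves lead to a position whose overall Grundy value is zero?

Pile A, S = {1, 2, 3, 6, 7}:
G(0) = 0
G(1) = mex{0} = 1
G(2) = mex{1,0} = 2
G(3) = mex{2,1,0} = 3
G(4) = mex{3,2,1} = 0
G(5) = mex{0,3,2} = 1
G(6) = mex{1,0,3,0} = 2
G(7) = mex{2,1,0,1,0} = 3
G(8) = mex{3,2,1,2,1} = 0
G(9) = mex{0,3,2,3,2} = 1
G(10) = mex{1,0,3,0,3} = 2
G(11) = mex{2,1,0,1,0} = 3
G(12) = mex{3,2,1,2,1} = 0
G(13) = mex{0,3,2,3,2} = 1
G(14) = mex{1,0,3,0,3} = 2
G(15) = mex{2,1,0,1,0} = 3
G(16) = mex{3,2,1,2,1} = 0
G(17) = mex{0,3,2,3,2} = 1
G(18) = mex{1,0,3,0,3} = 2
G(19) = mex{2,1,0,1,0} = 3
G(20) = mex{3,2,1,2,1} = 0
G_A(20) = 0.
Pile B, S = {1, 8}:
G(0) = 0
G(1) = mex{0} = 1
G(2) = mex{1} = 0
G(3) = mex{0} = 1
G(4) = mex{1} = 0
G(5) = mex{0} = 1
G(6) = mex{1} = 0
G(7) = mex{0} = 1
G(8) = mex{1,0} = 2
G(9) = mex{2,1} = 0
G(10) = mex{0,0} = 1
G(11) = mex{1,1} = 0
G(12) = mex{0,0} = 1
G(13) = mex{1,1} = 0
G(14) = mex{0,0} = 1
G(15) = mex{1,1} = 0
G(16) = mex{0,2} = 1
G(17) = mex{1,0} = 2
G_B(17) = 2.
Combined Grundy value = 0 ⊕ 2 = 2.
A winning move leaves total XOR = 0, i.e. changes one component's Grundy value g to g ⊕ X where X is the current total.
Pile A: need g' = 0⊕2 = 2. Options: 20−1→G=3, 20−2→G=2, 20−3→G=1, 20−6→G=2, 20−7→G=1. Hits: 2.
Pile B: need g' = 2⊕2 = 0. Options: 17−1→G=1, 17−8→G=0. Hits: 1.

3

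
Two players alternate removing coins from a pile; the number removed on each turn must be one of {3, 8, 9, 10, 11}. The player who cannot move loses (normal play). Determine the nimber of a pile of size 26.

n :  0  1  2  3  4  5  6  7  8  9 10 11 12 13 14 15 16 17 18 19 20 21 22 23 24 25 26
G :  0  0  0  1  1  1  0  0  2  1  1  3  2  2  2  3  3  3  4  0  0  0  1  1  1  0  0

0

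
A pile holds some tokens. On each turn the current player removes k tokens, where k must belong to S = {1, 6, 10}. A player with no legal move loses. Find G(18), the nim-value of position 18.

G(0) = 0
G(1) = mex{0} = 1
G(2) = mex{1} = 0
G(3) = mex{0} = 1
G(4) = mex{1} = 0
G(5) = mex{0} = 1
G(6) = mex{1,0} = 2
G(7) = mex{2,1} = 0
G(8) = mex{0,0} = 1
G(9) = mex{1,1} = 0
G(10) = mex{0,0,0} = 1
G(11) = mex{1,1,1} = 0
G(12) = mex{0,2,0} = 1
G(13) = mex{1,0,1} = 2
G(14) = mex{2,1,0} = 3
G(15) = mex{3,0,1} = 2
G(16) = mex{2,1,2} = 0
G(17) = mex{0,0,0} = 1
G(18) = mex{1,1,1} = 0

0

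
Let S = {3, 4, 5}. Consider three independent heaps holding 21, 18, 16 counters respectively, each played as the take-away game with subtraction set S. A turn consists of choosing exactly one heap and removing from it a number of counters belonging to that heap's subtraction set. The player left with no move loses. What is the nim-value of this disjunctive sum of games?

All heaps use S = {3, 4, 5}:
n :  0  1  2  3  4  5  6  7  8  9 10 11 12 13 14 15 16 17 18 19 20 21
G :  0  0  0  1  1  1  2  2  0  0  0  1  1  1  2  2  0  0  0  1  1  1
Heap A: G(21) = 1.
Heap B: G(18) = 0.
Heap C: G(16) = 0.
Combined Grundy value = 1 ⊕ 0 ⊕ 0 = 1.

1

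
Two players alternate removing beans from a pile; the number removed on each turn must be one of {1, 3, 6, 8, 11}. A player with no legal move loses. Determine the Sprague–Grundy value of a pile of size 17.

1

n :  0  1  2  3  4  5  6  7  8  9 10 11 12 13 14 15 16 17
G :  0  1  0  1  0  1  2  3  2  0  1  3  4  2  0  1  0  1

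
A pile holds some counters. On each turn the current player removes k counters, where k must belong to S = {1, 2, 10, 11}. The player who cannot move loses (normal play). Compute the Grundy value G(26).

G(0) = 0
G(1) = mex{0} = 1
G(2) = mex{1,0} = 2
G(3) = mex{2,1} = 0
G(4) = mex{0,2} = 1
G(5) = mex{1,0} = 2
G(6) = mex{2,1} = 0
G(7) = mex{0,2} = 1
G(8) = mex{1,0} = 2
G(9) = mex{2,1} = 0
G(10) = mex{0,2,0} = 1
G(11) = mex{1,0,1,0} = 2
G(12) = mex{2,1,2,1} = 0
G(13) = mex{0,2,0,2} = 1
G(14) = mex{1,0,1,0} = 2
G(15) = mex{2,1,2,1} = 0
G(16) = mex{0,2,0,2} = 1
G(17) = mex{1,0,1,0} = 2
G(18) = mex{2,1,2,1} = 0
G(19) = mex{0,2,0,2} = 1
G(20) = mex{1,0,1,0} = 2
G(21) = mex{2,1,2,1} = 0
G(22) = mex{0,2,0,2} = 1
G(23) = mex{1,0,1,0} = 2
G(24) = mex{2,1,2,1} = 0
G(25) = mex{0,2,0,2} = 1
G(26) = mex{1,0,1,0} = 2

2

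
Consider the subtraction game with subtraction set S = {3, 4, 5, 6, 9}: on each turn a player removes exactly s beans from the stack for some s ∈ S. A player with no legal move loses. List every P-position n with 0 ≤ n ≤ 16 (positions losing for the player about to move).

0, 1, 2, 12, 13, 14

G(0) = 0
G(1) = mex{} = 0
G(2) = mex{} = 0
G(3) = mex{0} = 1
G(4) = mex{0,0} = 1
G(5) = mex{0,0,0} = 1
G(6) = mex{1,0,0,0} = 2
G(7) = mex{1,1,0,0} = 2
G(8) = mex{1,1,1,0} = 2
G(9) = mex{2,1,1,1,0} = 3
G(10) = mex{2,2,1,1,0} = 3
G(11) = mex{2,2,2,1,0} = 3
G(12) = mex{3,2,2,2,1} = 0
G(13) = mex{3,3,2,2,1} = 0
G(14) = mex{3,3,3,2,1} = 0
G(15) = mex{0,3,3,3,2} = 1
G(16) = mex{0,0,3,3,2} = 1
P-positions are exactly the n with G(n) = 0.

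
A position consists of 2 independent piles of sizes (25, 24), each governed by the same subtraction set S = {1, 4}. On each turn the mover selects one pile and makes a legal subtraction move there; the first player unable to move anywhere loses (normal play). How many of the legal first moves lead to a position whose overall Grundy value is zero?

2

All piles use S = {1, 4}:
G(0) = 0
G(1) = mex{0} = 1
G(2) = mex{1} = 0
G(3) = mex{0} = 1
G(4) = mex{1,0} = 2
G(5) = mex{2,1} = 0
G(6) = mex{0,0} = 1
G(7) = mex{1,1} = 0
G(8) = mex{0,2} = 1
G(9) = mex{1,0} = 2
G(10) = mex{2,1} = 0
G(11) = mex{0,0} = 1
G(12) = mex{1,1} = 0
G(13) = mex{0,2} = 1
G(14) = mex{1,0} = 2
G(15) = mex{2,1} = 0
G(16) = mex{0,0} = 1
G(17) = mex{1,1} = 0
G(18) = mex{0,2} = 1
G(19) = mex{1,0} = 2
G(20) = mex{2,1} = 0
G(21) = mex{0,0} = 1
G(22) = mex{1,1} = 0
G(23) = mex{0,2} = 1
G(24) = mex{1,0} = 2
G(25) = mex{2,1} = 0
Pile A: G(25) = 0.
Pile B: G(24) = 2.
Combined Grundy value = 0 ⊕ 2 = 2.
A winning move leaves total XOR = 0, i.e. changes one component's Grundy value g to g ⊕ X where X is the current total.
Pile A: need g' = 0⊕2 = 2. Options: 25−1→G=2, 25−4→G=1. Hits: 1.
Pile B: need g' = 2⊕2 = 0. Options: 24−1→G=1, 24−4→G=0. Hits: 1.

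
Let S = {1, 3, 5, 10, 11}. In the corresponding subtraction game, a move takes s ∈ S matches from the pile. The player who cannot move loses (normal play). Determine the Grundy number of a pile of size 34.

2

n :  0  1  2  3  4  5  6  7  8  9 10 11 12 13 14 15 16 17 18 19 20 21 22 23 24 25 26 27 28 29 30 31 32 33 34
G :  0  1  0  1  0  1  0  1  0  1  2  3  2  3  2  3  2  3  2  3  0  1  0  1  0  1  0  1  0  1  2  3  2  3  2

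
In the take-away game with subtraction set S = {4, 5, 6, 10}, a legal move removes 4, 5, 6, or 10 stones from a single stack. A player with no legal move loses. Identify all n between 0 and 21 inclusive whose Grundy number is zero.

G(0) = 0
G(1) = mex{} = 0
G(2) = mex{} = 0
G(3) = mex{} = 0
G(4) = mex{0} = 1
G(5) = mex{0,0} = 1
G(6) = mex{0,0,0} = 1
G(7) = mex{0,0,0} = 1
G(8) = mex{1,0,0} = 2
G(9) = mex{1,1,0} = 2
G(10) = mex{1,1,1,0} = 2
G(11) = mex{1,1,1,0} = 2
G(12) = mex{2,1,1,0} = 3
G(13) = mex{2,2,1,0} = 3
G(14) = mex{2,2,2,1} = 0
G(15) = mex{2,2,2,1} = 0
G(16) = mex{3,2,2,1} = 0
G(17) = mex{3,3,2,1} = 0
G(18) = mex{0,3,3,2} = 1
G(19) = mex{0,0,3,2} = 1
G(20) = mex{0,0,0,2} = 1
G(21) = mex{0,0,0,2} = 1
P-positions are exactly the n with G(n) = 0.

0, 1, 2, 3, 14, 15, 16, 17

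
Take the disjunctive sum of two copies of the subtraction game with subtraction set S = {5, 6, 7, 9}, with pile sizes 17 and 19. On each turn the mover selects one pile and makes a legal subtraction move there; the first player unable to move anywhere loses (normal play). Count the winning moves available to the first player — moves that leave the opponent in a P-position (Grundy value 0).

All piles use S = {5, 6, 7, 9}:
n :  0  1  2  3  4  5  6  7  8  9 10 11 12 13 14 15 16 17 18 19
G :  0  0  0  0  0  1  1  1  1  1  2  2  2  2  0  0  0  0  0  1
Pile A: G(17) = 0.
Pile B: G(19) = 1.
Combined Grundy value = 0 ⊕ 1 = 1.
A winning move leaves total XOR = 0, i.e. changes one component's Grundy value g to g ⊕ X where X is the current total.
Pile A: need g' = 0⊕1 = 1. Options: 17−5→G=2, 17−6→G=2, 17−7→G=2, 17−9→G=1. Hits: 1.
Pile B: need g' = 1⊕1 = 0. Options: 19−5→G=0, 19−6→G=2, 19−7→G=2, 19−9→G=2. Hits: 1.

2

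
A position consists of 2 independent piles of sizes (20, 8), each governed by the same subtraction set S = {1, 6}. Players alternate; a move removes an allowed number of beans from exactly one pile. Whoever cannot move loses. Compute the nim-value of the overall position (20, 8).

All piles use S = {1, 6}:
n :  0  1  2  3  4  5  6  7  8  9 10 11 12 13 14 15 16 17 18 19 20
G :  0  1  0  1  0  1  2  0  1  0  1  0  1  2  0  1  0  1  0  1  2
Pile A: G(20) = 2.
Pile B: G(8) = 1.
Combined Grundy value = 2 ⊕ 1 = 3.

3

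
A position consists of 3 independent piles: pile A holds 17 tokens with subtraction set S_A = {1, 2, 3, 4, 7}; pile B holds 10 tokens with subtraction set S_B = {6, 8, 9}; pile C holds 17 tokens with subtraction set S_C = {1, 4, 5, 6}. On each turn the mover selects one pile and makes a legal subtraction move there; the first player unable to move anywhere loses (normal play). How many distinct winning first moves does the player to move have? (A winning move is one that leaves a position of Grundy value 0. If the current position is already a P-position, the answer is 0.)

Pile A, S = {1, 2, 3, 4, 7}:
G(0) = 0
G(1) = mex{0} = 1
G(2) = mex{1,0} = 2
G(3) = mex{2,1,0} = 3
G(4) = mex{3,2,1,0} = 4
G(5) = mex{4,3,2,1} = 0
G(6) = mex{0,4,3,2} = 1
G(7) = mex{1,0,4,3,0} = 2
G(8) = mex{2,1,0,4,1} = 3
G(9) = mex{3,2,1,0,2} = 4
G(10) = mex{4,3,2,1,3} = 0
G(11) = mex{0,4,3,2,4} = 1
G(12) = mex{1,0,4,3,0} = 2
G(13) = mex{2,1,0,4,1} = 3
G(14) = mex{3,2,1,0,2} = 4
G(15) = mex{4,3,2,1,3} = 0
G(16) = mex{0,4,3,2,4} = 1
G(17) = mex{1,0,4,3,0} = 2
G_A(17) = 2.
Pile B, S = {6, 8, 9}:
G(0) = 0
G(1) = mex{} = 0
G(2) = mex{} = 0
G(3) = mex{} = 0
G(4) = mex{} = 0
G(5) = mex{} = 0
G(6) = mex{0} = 1
G(7) = mex{0} = 1
G(8) = mex{0,0} = 1
G(9) = mex{0,0,0} = 1
G(10) = mex{0,0,0} = 1
G_B(10) = 1.
Pile C, S = {1, 4, 5, 6}:
G(0) = 0
G(1) = mex{0} = 1
G(2) = mex{1} = 0
G(3) = mex{0} = 1
G(4) = mex{1,0} = 2
G(5) = mex{2,1,0} = 3
G(6) = mex{3,0,1,0} = 2
G(7) = mex{2,1,0,1} = 3
G(8) = mex{3,2,1,0} = 4
G(9) = mex{4,3,2,1} = 0
G(10) = mex{0,2,3,2} = 1
G(11) = mex{1,3,2,3} = 0
G(12) = mex{0,4,3,2} = 1
G(13) = mex{1,0,4,3} = 2
G(14) = mex{2,1,0,4} = 3
G(15) = mex{3,0,1,0} = 2
G(16) = mex{2,1,0,1} = 3
G(17) = mex{3,2,1,0} = 4
G_C(17) = 4.
Combined Grundy value = 2 ⊕ 1 ⊕ 4 = 7.
A winning move leaves total XOR = 0, i.e. changes one component's Grundy value g to g ⊕ X where X is the current total.
Pile A: need g' = 2⊕7 = 5. Options: 17−1→G=1, 17−2→G=0, 17−3→G=4, 17−4→G=3, 17−7→G=0. Hits: 0.
Pile B: need g' = 1⊕7 = 6. Options: 10−6→G=0, 10−8→G=0, 10−9→G=0. Hits: 0.
Pile C: need g' = 4⊕7 = 3. Options: 17−1→G=3, 17−4→G=2, 17−5→G=1, 17−6→G=0. Hits: 1.

1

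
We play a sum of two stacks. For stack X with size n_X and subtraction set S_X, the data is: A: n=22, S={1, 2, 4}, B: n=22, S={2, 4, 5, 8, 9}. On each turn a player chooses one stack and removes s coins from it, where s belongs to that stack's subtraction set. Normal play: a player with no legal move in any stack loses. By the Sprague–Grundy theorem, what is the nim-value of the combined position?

0

Stack A, S = {1, 2, 4}:
n :  0  1  2  3  4  5  6  7  8  9 10 11 12 13 14 15 16 17 18 19 20 21 22
G :  0  1  2  0  1  2  0  1  2  0  1  2  0  1  2  0  1  2  0  1  2  0  1
G_A(22) = 1.
Stack B, S = {2, 4, 5, 8, 9}:
G(0) = 0
G(1) = mex{} = 0
G(2) = mex{0} = 1
G(3) = mex{0} = 1
G(4) = mex{1,0} = 2
G(5) = mex{1,0,0} = 2
G(6) = mex{2,1,0} = 3
G(7) = mex{2,1,1} = 0
G(8) = mex{3,2,1,0} = 4
G(9) = mex{0,2,2,0,0} = 1
G(10) = mex{4,3,2,1,0} = 5
G(11) = mex{1,0,3,1,1} = 2
G(12) = mex{5,4,0,2,1} = 3
G(13) = mex{2,1,4,2,2} = 0
G(14) = mex{3,5,1,3,2} = 0
G(15) = mex{0,2,5,0,3} = 1
G(16) = mex{0,3,2,4,0} = 1
G(17) = mex{1,0,3,1,4} = 2
G(18) = mex{1,0,0,5,1} = 2
G(19) = mex{2,1,0,2,5} = 3
G(20) = mex{2,1,1,3,2} = 0
G(21) = mex{3,2,1,0,3} = 4
G(22) = mex{0,2,2,0,0} = 1
G_B(22) = 1.
Combined Grundy value = 1 ⊕ 1 = 0.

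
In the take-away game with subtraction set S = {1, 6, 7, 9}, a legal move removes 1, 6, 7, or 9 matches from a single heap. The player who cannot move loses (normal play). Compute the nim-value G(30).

2

n :  0  1  2  3  4  5  6  7  8  9 10 11 12 13 14 15 16 17 18 19 20 21 22 23 24 25 26 27 28 29 30
G :  0  1  0  1  0  1  2  3  2  3  2  3  0  1  0  1  0  1  2  3  2  3  2  3  0  1  0  1  0  1  2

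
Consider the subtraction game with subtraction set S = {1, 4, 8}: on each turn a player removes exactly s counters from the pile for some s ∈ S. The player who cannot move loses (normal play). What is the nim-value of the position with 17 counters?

0

n :  0  1  2  3  4  5  6  7  8  9 10 11 12 13 14 15 16 17
G :  0  1  0  1  2  0  1  0  1  2  3  2  0  1  0  1  2  0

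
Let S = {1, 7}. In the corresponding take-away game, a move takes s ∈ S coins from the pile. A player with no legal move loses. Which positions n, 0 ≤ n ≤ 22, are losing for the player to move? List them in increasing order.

G(0) = 0
G(1) = mex{0} = 1
G(2) = mex{1} = 0
G(3) = mex{0} = 1
G(4) = mex{1} = 0
G(5) = mex{0} = 1
G(6) = mex{1} = 0
G(7) = mex{0,0} = 1
G(8) = mex{1,1} = 0
G(9) = mex{0,0} = 1
G(10) = mex{1,1} = 0
G(11) = mex{0,0} = 1
G(12) = mex{1,1} = 0
G(13) = mex{0,0} = 1
G(14) = mex{1,1} = 0
G(15) = mex{0,0} = 1
G(16) = mex{1,1} = 0
G(17) = mex{0,0} = 1
G(18) = mex{1,1} = 0
G(19) = mex{0,0} = 1
G(20) = mex{1,1} = 0
G(21) = mex{0,0} = 1
G(22) = mex{1,1} = 0
P-positions are exactly the n with G(n) = 0.

0, 2, 4, 6, 8, 10, 12, 14, 16, 18, 20, 22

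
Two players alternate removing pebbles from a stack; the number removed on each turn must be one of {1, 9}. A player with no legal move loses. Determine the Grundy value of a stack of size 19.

1

n :  0  1  2  3  4  5  6  7  8  9 10 11 12 13 14 15 16 17 18 19
G :  0  1  0  1  0  1  0  1  0  1  0  1  0  1  0  1  0  1  0  1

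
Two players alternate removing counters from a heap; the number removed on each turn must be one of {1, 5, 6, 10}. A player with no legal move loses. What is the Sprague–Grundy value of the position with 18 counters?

n :  0  1  2  3  4  5  6  7  8  9 10 11 12 13 14 15 16 17 18
G :  0  1  0  1  0  1  2  3  2  3  2  0  1  0  1  0  1  2  3

3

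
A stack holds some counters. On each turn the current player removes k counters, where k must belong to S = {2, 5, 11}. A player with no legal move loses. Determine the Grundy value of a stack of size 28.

2

G(0) = 0
G(1) = mex{} = 0
G(2) = mex{0} = 1
G(3) = mex{0} = 1
G(4) = mex{1} = 0
G(5) = mex{1,0} = 2
G(6) = mex{0,0} = 1
G(7) = mex{2,1} = 0
G(8) = mex{1,1} = 0
G(9) = mex{0,0} = 1
G(10) = mex{0,2} = 1
G(11) = mex{1,1,0} = 2
G(12) = mex{1,0,0} = 2
G(13) = mex{2,0,1} = 3
G(14) = mex{2,1,1} = 0
G(15) = mex{3,1,0} = 2
G(16) = mex{0,2,2} = 1
G(17) = mex{2,2,1} = 0
G(18) = mex{1,3,0} = 2
G(19) = mex{0,0,0} = 1
G(20) = mex{2,2,1} = 0
G(21) = mex{1,1,1} = 0
G(22) = mex{0,0,2} = 1
G(23) = mex{0,2,2} = 1
G(24) = mex{1,1,3} = 0
G(25) = mex{1,0,0} = 2
G(26) = mex{0,0,2} = 1
G(27) = mex{2,1,1} = 0
G(28) = mex{1,1,0} = 2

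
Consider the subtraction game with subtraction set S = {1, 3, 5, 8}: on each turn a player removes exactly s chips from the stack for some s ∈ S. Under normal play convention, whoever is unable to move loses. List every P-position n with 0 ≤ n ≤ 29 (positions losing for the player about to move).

0, 2, 4, 6, 13, 15, 17, 19, 26, 28

n :  0  1  2  3  4  5  6  7  8  9 10 11 12 13 14 15 16 17 18 19 20 21 22 23 24 25 26 27 28 29
G :  0  1  0  1  0  1  0  1  2  3  2  3  2  0  1  0  1  0  1  0  1  2  3  2  3  2  0  1  0  1
P-positions are exactly the n with G(n) = 0.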